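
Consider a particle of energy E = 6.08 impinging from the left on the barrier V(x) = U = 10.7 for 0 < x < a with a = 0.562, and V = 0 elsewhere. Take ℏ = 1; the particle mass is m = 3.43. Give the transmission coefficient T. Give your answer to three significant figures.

Since E < U the interior solution is evanescent with decay constant κ = √(2m(U − E))/ℏ = 5.630.
κa = 3.164, sinh(κa) = 11.81.
The exact tunnelling result is T⁻¹ = 1 + U² sinh²(κa) / [4E(U − E)] = 143.1, so T = 0.00699.

T = 0.00699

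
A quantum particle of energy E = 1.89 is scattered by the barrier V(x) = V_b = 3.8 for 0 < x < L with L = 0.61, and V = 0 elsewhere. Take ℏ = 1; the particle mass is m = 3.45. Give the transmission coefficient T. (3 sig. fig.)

T = 0.0466

E < V_b: inside the barrier ψ ∝ e^{±κx} with κ = √(2m(V_b − E))/ℏ = 3.630.
κL = 2.214, sinh(κL) = 4.524.
Matching ψ, ψ′ at both faces gives T = [1 + V_b² sinh²(κL) / (4E(V_b − E))]⁻¹ = 1/21.46 = 0.0466.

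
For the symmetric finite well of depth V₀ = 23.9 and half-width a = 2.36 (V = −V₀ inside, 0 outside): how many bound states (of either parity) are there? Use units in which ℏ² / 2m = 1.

The dimensionless depth is z₀ = a√(2mV₀)/ℏ = 2.36 × √(23.90) = 11.54.
A new bound state (alternating even/odd) appears each time z₀ passes a multiple of π/2, so N = ⌊2z₀/π⌋ + 1 = ⌊7.345⌋ + 1 = 8.

N = 8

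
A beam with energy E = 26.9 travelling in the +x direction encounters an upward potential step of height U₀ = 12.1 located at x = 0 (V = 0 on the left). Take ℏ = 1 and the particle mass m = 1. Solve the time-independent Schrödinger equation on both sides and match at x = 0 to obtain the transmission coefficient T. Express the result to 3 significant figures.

On each side the TISE gives plane waves with k = √(2m(E − V))/ℏ: k₁ = √(2·1·26.9) = 7.335, k₂ = √(2·1·14.8) = 5.441.
Matching ψ and ψ′ at x = 0 gives r = (k₁ − k₂)/(k₁ + k₂), so R = r² = 0.02199 and T = 1 − R = 0.9780.

T = 0.978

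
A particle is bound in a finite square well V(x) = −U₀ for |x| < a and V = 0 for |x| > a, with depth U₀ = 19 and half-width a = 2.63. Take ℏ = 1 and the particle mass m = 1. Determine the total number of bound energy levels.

The dimensionless depth is z₀ = a√(2mU₀)/ℏ = 2.63 × √(38.00) = 16.21.
A new bound state (alternating even/odd) appears each time z₀ passes a multiple of π/2, so N = ⌊2z₀/π⌋ + 1 = ⌊10.32⌋ + 1 = 11.

N = 11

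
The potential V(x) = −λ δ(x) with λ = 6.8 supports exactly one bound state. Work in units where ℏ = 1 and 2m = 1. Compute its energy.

E = -11.6

The bound state is ψ(x) = √κ e^{−κ|x|}. The derivative jump ψ'(0⁺) − ψ'(0⁻) = −(2mλ/ℏ²)ψ(0) fixes κ = mλ/ℏ² = 3.400.
Then E = −ℏ²κ²/(2m) = −mλ²/(2ℏ²) = -11.56.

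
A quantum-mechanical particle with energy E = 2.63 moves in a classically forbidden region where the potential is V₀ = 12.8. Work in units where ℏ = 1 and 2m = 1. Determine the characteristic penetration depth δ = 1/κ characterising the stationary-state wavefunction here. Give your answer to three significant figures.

Since E < V₀ the TISE in this region is ψ'' = κ²ψ with κ = √(2m(V₀ − E))/ℏ.
κ = √(2 × 0.5 × 10.17) = 3.189. The penetration depth is δ = 1/κ = 0.314.

δ = 0.314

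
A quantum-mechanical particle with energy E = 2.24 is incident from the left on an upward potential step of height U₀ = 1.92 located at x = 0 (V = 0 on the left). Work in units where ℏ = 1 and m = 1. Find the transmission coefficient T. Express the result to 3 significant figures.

On each side the TISE gives plane waves with k = √(2m(E − V))/ℏ: k₁ = √(2·1·2.24) = 2.117, k₂ = √(2·1·0.32) = 0.8000.
Continuity of ψ and ψ′ at the step yields the reflection amplitude r = (k₁ − k₂)/(k₁ + k₂) = 0.4514; thus R = |r|² = 0.2038, T = 0.7962.

T = 0.796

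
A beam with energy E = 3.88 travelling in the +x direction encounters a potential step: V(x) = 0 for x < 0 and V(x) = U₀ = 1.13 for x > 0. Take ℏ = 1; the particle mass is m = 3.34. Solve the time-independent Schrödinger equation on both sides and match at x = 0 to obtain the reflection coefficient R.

On each side the TISE gives plane waves with k = √(2m(E − V))/ℏ: k₁ = √(2·3.34·3.88) = 5.091, k₂ = √(2·3.34·2.75) = 4.286.
Matching ψ and ψ′ at x = 0 gives r = (k₁ − k₂)/(k₁ + k₂), so R = r² = 0.007370 and T = 1 − R = 0.9926.

R = 0.00737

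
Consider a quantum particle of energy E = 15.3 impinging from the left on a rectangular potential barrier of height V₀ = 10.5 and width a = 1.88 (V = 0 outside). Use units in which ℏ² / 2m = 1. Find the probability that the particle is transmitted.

E > V₀: inside the barrier k₂ = √(2m(E − V₀))/ℏ = 2.191, k₂a = 4.119.
T = [1 + V₀² sin²(k₂a) / (4E(E − V₀))]⁻¹ = 1/1.258 = 0.795.

T = 0.795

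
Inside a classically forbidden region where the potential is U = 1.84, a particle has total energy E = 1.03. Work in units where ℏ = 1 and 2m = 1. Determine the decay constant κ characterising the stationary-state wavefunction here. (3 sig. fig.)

Since E < U the TISE in this region is ψ'' = κ²ψ with κ = √(2m(U − E))/ℏ.
κ = √(2 × 0.5 × 0.81) = 0.9000.

κ = 0.900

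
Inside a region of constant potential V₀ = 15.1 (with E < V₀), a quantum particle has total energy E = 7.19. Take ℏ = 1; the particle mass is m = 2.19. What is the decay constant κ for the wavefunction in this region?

Since E < V₀ the TISE in this region is ψ'' = κ²ψ with κ = √(2m(V₀ − E))/ℏ.
κ = √(2 × 2.19 × 7.91) = 5.886.

κ = 5.89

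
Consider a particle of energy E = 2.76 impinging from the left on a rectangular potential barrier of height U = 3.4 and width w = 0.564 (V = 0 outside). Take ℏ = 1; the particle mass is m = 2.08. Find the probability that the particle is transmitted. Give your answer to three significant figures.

Since E < U the interior solution is evanescent with decay constant κ = √(2m(U − E))/ℏ = 1.632.
κw = 0.9203, sinh(κw) = 1.056.
Matching ψ, ψ′ at both faces gives T = [1 + U² sinh²(κw) / (4E(U − E))]⁻¹ = 1/2.824 = 0.354.

T = 0.354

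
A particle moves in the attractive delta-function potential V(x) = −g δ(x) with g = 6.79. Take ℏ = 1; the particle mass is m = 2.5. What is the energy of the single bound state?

The bound state is ψ(x) = √κ e^{−κ|x|}. The derivative jump ψ'(0⁺) − ψ'(0⁻) = −(2mg/ℏ²)ψ(0) fixes κ = mg/ℏ² = 16.98.
Then E = −ℏ²κ²/(2m) = −mg²/(2ℏ²) = -57.63.

E = -57.6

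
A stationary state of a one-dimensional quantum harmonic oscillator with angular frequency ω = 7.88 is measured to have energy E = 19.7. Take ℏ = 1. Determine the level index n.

E_n = ℏω(n + ½) ⇒ n = E/(ℏω) − ½ = 19.7/7.88 − 0.5 = 2.000 → n = 2.

n = 2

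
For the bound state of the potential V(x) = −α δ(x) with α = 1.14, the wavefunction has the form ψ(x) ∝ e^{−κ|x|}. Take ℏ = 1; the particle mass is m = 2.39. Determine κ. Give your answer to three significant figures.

Integrating the TISE across x = 0 gives the cusp condition ψ'(0⁺) − ψ'(0⁻) = −(2mα/ℏ²)ψ(0).
With ψ ∝ e^{−κ|x|} this yields −2κ = −2mα/ℏ², so κ = mα/ℏ² = 2.725.

κ = 2.72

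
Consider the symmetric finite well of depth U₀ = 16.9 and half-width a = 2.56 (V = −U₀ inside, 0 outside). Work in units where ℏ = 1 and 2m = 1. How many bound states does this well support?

The dimensionless depth is z₀ = a√(2mU₀)/ℏ = 2.56 × √(16.90) = 10.52.
A new bound state (alternating even/odd) appears each time z₀ passes a multiple of π/2, so N = ⌊2z₀/π⌋ + 1 = ⌊6.700⌋ + 1 = 7.

N = 7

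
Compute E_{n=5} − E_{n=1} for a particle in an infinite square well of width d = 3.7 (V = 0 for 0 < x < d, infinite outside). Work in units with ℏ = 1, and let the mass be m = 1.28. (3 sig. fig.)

E_n = n²π²ℏ²/(2md²), so ΔE = (5² − 1²) π²ℏ²/(2md²).
ΔE = 24 × π² / (2 × 1.28 × 3.7²) = 6.759.

ΔE = 6.76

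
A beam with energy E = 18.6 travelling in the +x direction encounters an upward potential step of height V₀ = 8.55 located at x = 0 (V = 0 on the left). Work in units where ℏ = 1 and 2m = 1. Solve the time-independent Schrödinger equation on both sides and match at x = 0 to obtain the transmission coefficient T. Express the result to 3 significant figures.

On each side the TISE gives plane waves with k = √(2m(E − V))/ℏ: k₁ = √(2·½·18.6) = 4.313, k₂ = √(2·½·10.05) = 3.170.
Matching ψ and ψ′ at x = 0 gives r = (k₁ − k₂)/(k₁ + k₂), so R = r² = 0.02332 and T = 1 − R = 0.9767.

T = 0.977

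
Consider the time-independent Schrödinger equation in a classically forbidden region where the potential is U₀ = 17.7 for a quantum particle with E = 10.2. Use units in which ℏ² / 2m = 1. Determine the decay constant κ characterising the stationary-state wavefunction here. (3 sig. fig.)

κ = 2.74

Since E < U₀ the TISE in this region is ψ'' = κ²ψ with κ = √(2m(U₀ − E))/ℏ.
κ = √(2 × 0.5 × 7.5) = 2.739.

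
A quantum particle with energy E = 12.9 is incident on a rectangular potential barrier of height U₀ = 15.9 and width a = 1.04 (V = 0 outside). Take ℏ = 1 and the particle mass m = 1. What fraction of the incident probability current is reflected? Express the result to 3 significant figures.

Since E < U₀ the interior solution is evanescent with decay constant κ = √(2m(U₀ − E))/ℏ = 2.449.
κa = 2.547, sinh(κa) = 6.348.
The exact tunnelling result is T⁻¹ = 1 + U₀² sinh²(κa) / [4E(U₀ − E)] = 66.82, so T = 0.0150.
R = 1 − T = 0.985.

R = 0.985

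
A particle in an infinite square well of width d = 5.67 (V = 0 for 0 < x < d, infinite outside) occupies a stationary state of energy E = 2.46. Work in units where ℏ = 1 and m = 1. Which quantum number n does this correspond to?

For an infinite well E_n = n²π²ℏ²/(2md²), so n = (d/πℏ)√(2mE).
n = (5.67/π) × √(2 × 1 × 2.46) = 4.003 → n = 4.

n = 4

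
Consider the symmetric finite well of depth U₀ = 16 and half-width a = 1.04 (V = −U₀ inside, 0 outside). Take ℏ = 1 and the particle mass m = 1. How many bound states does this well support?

The dimensionless depth is z₀ = a√(2mU₀)/ℏ = 1.04 × √(32.00) = 5.883.
A new bound state (alternating even/odd) appears each time z₀ passes a multiple of π/2, so N = ⌊2z₀/π⌋ + 1 = ⌊3.745⌋ + 1 = 4.

N = 4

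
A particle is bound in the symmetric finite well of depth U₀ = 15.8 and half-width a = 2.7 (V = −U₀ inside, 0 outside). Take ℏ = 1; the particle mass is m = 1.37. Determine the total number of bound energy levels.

N = 12

Define the well-strength parameter z₀ = (a/ℏ)√(2mU₀) = 2.7 × √(2·1.37·15.8) = 17.77.
The even/odd transcendental equations gain one root per π/2 in z₀, giving N = 1 + ⌊2z₀/π⌋ = 1 + ⌊11.31⌋ = 12.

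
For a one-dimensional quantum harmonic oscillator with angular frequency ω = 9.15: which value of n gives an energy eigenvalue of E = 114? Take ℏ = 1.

E_n = ℏω(n + ½) ⇒ n = E/(ℏω) − ½ = 114/9.15 − 0.5 = 11.959 → n = 12.

n = 12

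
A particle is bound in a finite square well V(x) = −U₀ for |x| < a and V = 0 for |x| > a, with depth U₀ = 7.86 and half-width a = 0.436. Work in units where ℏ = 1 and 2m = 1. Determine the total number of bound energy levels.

N = 1

The dimensionless depth is z₀ = a√(2mU₀)/ℏ = 0.436 × √(7.860) = 1.222.
A new bound state (alternating even/odd) appears each time z₀ passes a multiple of π/2, so N = ⌊2z₀/π⌋ + 1 = ⌊0.7782⌋ + 1 = 1.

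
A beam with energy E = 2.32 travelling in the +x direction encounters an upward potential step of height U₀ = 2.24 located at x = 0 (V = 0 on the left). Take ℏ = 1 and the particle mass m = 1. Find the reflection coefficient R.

R = 0.472

On each side the TISE gives plane waves with k = √(2m(E − V))/ℏ: k₁ = √(2·1·2.32) = 2.154, k₂ = √(2·1·0.08) = 0.4000.
Matching ψ and ψ′ at x = 0 gives r = (k₁ − k₂)/(k₁ + k₂), so R = r² = 0.4717 and T = 1 − R = 0.5283.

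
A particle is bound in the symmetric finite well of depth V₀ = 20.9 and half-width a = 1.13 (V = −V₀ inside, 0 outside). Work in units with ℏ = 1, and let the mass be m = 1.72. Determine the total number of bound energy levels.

Define the well-strength parameter z₀ = (a/ℏ)√(2mV₀) = 1.13 × √(2·1.72·20.9) = 9.581.
A new bound state (alternating even/odd) appears each time z₀ passes a multiple of π/2, so N = ⌊2z₀/π⌋ + 1 = ⌊6.100⌋ + 1 = 7.

N = 7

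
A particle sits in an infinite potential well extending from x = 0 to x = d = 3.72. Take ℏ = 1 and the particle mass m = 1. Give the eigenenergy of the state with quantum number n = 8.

The infinite-well eigenfunctions ψ_n = √(2/d) sin(nπx/d) vanish at both walls, giving E_n = n²π²ℏ²/(2md²).
E_8 = 8² × π² / (2 × 1 × 3.72²) = 22.82.

E = 22.8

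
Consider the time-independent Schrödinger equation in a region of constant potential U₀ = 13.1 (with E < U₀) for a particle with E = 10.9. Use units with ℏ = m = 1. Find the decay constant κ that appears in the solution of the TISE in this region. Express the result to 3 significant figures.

κ = 2.10

Since E < U₀ the TISE in this region is ψ'' = κ²ψ with κ = √(2m(U₀ − E))/ℏ.
κ = √(2 × 1 × 2.2) = 2.098.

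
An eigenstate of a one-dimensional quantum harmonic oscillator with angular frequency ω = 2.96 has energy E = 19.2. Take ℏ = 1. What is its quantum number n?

n = 6

E_n = ℏω(n + ½) ⇒ n = E/(ℏω) − ½ = 19.2/2.96 − 0.5 = 5.986 → n = 6.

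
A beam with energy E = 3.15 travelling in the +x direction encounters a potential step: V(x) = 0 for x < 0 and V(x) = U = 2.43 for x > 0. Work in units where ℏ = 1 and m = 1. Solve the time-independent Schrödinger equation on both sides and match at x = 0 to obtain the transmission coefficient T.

T = 0.875

The wavenumbers are k₁ = √(2mE)/ℏ = 2.510 on the left and k₂ = √(2m(E − U))/ℏ = 1.200 on the right.
Matching ψ and ψ′ at x = 0 gives r = (k₁ − k₂)/(k₁ + k₂), so R = r² = 0.1247 and T = 1 − R = 0.8753.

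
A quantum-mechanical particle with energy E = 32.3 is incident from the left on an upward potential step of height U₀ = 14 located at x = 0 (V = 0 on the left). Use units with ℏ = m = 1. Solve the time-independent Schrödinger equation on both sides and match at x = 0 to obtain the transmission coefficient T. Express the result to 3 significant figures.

T = 0.980

On each side the TISE gives plane waves with k = √(2m(E − V))/ℏ: k₁ = √(2·1·32.3) = 8.037, k₂ = √(2·1·18.3) = 6.050.
Continuity of ψ and ψ′ at the step yields the reflection amplitude r = (k₁ − k₂)/(k₁ + k₂) = 0.1411; thus R = |r|² = 0.01991, T = 0.9801.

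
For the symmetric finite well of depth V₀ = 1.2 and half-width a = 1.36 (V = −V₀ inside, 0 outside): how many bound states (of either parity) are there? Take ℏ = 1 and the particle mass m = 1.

Define the well-strength parameter z₀ = (a/ℏ)√(2mV₀) = 1.36 × √(2·1·1.2) = 2.107.
A new bound state (alternating even/odd) appears each time z₀ passes a multiple of π/2, so N = ⌊2z₀/π⌋ + 1 = ⌊1.341⌋ + 1 = 2.

N = 2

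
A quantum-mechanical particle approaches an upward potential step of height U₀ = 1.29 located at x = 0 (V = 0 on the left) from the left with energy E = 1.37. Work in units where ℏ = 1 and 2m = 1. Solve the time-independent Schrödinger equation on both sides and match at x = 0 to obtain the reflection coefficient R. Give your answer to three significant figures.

The wavenumbers are k₁ = √(2mE)/ℏ = 1.170 on the left and k₂ = √(2m(E − U₀))/ℏ = 0.2828 on the right.
Continuity of ψ and ψ′ at the step yields the reflection amplitude r = (k₁ − k₂)/(k₁ + k₂) = 0.6108; thus R = |r|² = 0.3730, T = 0.6270.

R = 0.373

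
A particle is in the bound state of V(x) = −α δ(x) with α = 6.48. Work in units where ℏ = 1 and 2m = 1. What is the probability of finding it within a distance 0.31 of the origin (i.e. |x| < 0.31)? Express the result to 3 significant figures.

P = 0.866

The normalised bound state is ψ = √κ e^{−κ|x|} with κ = mα/ℏ² = 3.240.
P(|x| < d) = ∫_{−d}^{d} κ e^{−2κ|x|} dx = 1 − e^{−2κd} = 1 − e^{−2.009} = 0.8659.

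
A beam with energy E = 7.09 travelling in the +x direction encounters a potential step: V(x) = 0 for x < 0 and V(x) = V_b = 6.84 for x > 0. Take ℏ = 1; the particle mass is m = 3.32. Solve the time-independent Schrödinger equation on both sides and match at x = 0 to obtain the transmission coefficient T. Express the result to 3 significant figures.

The wavenumbers are k₁ = √(2mE)/ℏ = 6.861 on the left and k₂ = √(2m(E − V_b))/ℏ = 1.288 on the right.
Continuity of ψ and ψ′ at the step yields the reflection amplitude r = (k₁ − k₂)/(k₁ + k₂) = 0.6838; thus R = |r|² = 0.4676, T = 0.5324.

T = 0.532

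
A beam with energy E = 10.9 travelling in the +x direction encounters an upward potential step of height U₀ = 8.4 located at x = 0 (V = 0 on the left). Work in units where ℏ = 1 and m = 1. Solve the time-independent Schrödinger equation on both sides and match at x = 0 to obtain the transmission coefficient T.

T = 0.876

The wavenumbers are k₁ = √(2mE)/ℏ = 4.669 on the left and k₂ = √(2m(E − U₀))/ℏ = 2.236 on the right.
Matching ψ and ψ′ at x = 0 gives r = (k₁ − k₂)/(k₁ + k₂), so R = r² = 0.1241 and T = 1 − R = 0.8759.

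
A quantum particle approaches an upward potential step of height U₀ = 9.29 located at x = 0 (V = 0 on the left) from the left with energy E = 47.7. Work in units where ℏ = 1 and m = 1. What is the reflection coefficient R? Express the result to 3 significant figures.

The wavenumbers are k₁ = √(2mE)/ℏ = 9.767 on the left and k₂ = √(2m(E − U₀))/ℏ = 8.765 on the right.
Matching ψ and ψ′ at x = 0 gives r = (k₁ − k₂)/(k₁ + k₂), so R = r² = 0.002927 and T = 1 − R = 0.9971.

R = 0.00293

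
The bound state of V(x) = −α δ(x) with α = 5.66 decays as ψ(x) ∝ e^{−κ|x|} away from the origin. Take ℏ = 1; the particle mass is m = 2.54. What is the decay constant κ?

κ = 14.4

Integrating the TISE across x = 0 gives the cusp condition ψ'(0⁺) − ψ'(0⁻) = −(2mα/ℏ²)ψ(0).
With ψ ∝ e^{−κ|x|} this yields −2κ = −2mα/ℏ², so κ = mα/ℏ² = 14.38.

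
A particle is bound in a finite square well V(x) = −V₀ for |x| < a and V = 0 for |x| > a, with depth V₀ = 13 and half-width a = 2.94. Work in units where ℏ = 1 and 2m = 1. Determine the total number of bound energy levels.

N = 7

Define the well-strength parameter z₀ = (a/ℏ)√(2mV₀) = 2.94 × √(2·0.5·13) = 10.60.
A new bound state (alternating even/odd) appears each time z₀ passes a multiple of π/2, so N = ⌊2z₀/π⌋ + 1 = ⌊6.748⌋ + 1 = 7.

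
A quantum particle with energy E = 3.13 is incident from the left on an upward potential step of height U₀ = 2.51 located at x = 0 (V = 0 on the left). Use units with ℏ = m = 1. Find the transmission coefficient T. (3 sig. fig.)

T = 0.853

The wavenumbers are k₁ = √(2mE)/ℏ = 2.502 on the left and k₂ = √(2m(E − U₀))/ℏ = 1.114 on the right.
Matching ψ and ψ′ at x = 0 gives r = (k₁ − k₂)/(k₁ + k₂), so R = r² = 0.1475 and T = 1 − R = 0.8525.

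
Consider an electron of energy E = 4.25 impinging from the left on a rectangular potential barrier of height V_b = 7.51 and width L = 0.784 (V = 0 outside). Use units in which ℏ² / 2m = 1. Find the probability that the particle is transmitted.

Since E < V_b the interior solution is evanescent with decay constant κ = √(2m(V_b − E))/ℏ = 1.806.
κL = 1.416, sinh(κL) = 1.938.
The exact tunnelling result is T⁻¹ = 1 + V_b² sinh²(κL) / [4E(V_b − E)] = 4.822, so T = 0.207.

T = 0.207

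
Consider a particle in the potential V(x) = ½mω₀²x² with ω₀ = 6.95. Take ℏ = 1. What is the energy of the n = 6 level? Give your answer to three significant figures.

Using E_n = (n + ½)ℏω₀: E_6 = 6.5 × 6.95 = 45.18.

E = 45.2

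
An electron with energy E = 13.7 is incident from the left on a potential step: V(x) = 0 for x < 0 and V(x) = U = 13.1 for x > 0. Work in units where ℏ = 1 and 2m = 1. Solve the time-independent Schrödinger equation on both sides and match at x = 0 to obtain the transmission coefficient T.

The wavenumbers are k₁ = √(2mE)/ℏ = 3.701 on the left and k₂ = √(2m(E − U))/ℏ = 0.7746 on the right.
Continuity of ψ and ψ′ at the step yields the reflection amplitude r = (k₁ − k₂)/(k₁ + k₂) = 0.6539; thus R = |r|² = 0.4276, T = 0.5724.

T = 0.572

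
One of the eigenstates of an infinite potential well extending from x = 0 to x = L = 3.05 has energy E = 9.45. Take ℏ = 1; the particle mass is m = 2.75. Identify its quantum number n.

n = 7

For an infinite well E_n = n²π²ℏ²/(2mL²), so n = (L/πℏ)√(2mE).
n = (3.05/π) × √(2 × 2.75 × 9.45) = 6.999 → n = 7.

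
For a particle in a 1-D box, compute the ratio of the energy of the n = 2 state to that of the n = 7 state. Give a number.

Since E_n ∝ n², the ratio is (2/7)² = 0.0816327.

0.0816327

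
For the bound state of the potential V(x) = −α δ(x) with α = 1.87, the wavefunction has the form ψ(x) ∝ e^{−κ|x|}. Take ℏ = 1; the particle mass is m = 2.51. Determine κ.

κ = 4.69

Integrating the TISE across x = 0 gives the cusp condition ψ'(0⁺) − ψ'(0⁻) = −(2mα/ℏ²)ψ(0).
With ψ ∝ e^{−κ|x|} this yields −2κ = −2mα/ℏ², so κ = mα/ℏ² = 4.694.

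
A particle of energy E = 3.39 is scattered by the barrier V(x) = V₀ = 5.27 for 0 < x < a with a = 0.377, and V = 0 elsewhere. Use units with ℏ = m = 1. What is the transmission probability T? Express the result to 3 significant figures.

E < V₀: inside the barrier ψ ∝ e^{±κx} with κ = √(2m(V₀ − E))/ℏ = 1.939.
κa = 0.7310, sinh(κa) = 0.7979.
Matching ψ, ψ′ at both faces gives T = [1 + V₀² sinh²(κa) / (4E(V₀ − E))]⁻¹ = 1/1.694 = 0.590.

T = 0.590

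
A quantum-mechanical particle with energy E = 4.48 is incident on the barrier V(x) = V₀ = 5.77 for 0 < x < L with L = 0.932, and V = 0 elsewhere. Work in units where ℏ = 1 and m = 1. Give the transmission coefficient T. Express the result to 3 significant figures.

Since E < V₀ the interior solution is evanescent with decay constant κ = √(2m(V₀ − E))/ℏ = 1.606.
κL = 1.497, sinh(κL) = 2.122.
Matching ψ, ψ′ at both faces gives T = [1 + V₀² sinh²(κL) / (4E(V₀ − E))]⁻¹ = 1/7.487 = 0.134.

T = 0.134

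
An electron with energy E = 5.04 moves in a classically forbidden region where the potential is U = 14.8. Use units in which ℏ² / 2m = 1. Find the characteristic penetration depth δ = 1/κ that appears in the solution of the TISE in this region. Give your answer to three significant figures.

Since E < U the TISE in this region is ψ'' = κ²ψ with κ = √(2m(U − E))/ℏ.
κ = √(2 × 0.5 × 9.76) = 3.124. The penetration depth is δ = 1/κ = 0.320.

δ = 0.320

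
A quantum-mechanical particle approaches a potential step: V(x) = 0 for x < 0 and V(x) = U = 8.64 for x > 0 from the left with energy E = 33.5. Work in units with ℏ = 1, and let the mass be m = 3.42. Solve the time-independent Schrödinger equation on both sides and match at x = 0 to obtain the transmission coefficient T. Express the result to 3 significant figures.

On each side the TISE gives plane waves with k = √(2m(E − V))/ℏ: k₁ = √(2·3.42·33.5) = 15.14, k₂ = √(2·3.42·24.86) = 13.04.
Matching ψ and ψ′ at x = 0 gives r = (k₁ − k₂)/(k₁ + k₂), so R = r² = 0.005540 and T = 1 − R = 0.9945.

T = 0.994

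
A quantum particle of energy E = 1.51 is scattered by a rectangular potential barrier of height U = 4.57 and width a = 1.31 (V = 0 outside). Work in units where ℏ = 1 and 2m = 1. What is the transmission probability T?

Since E < U the interior solution is evanescent with decay constant κ = √(2m(U − E))/ℏ = 1.749.
κa = 2.292, sinh(κa) = 4.895.
The exact tunnelling result is T⁻¹ = 1 + U² sinh²(κa) / [4E(U − E)] = 28.07, so T = 0.0356.

T = 0.0356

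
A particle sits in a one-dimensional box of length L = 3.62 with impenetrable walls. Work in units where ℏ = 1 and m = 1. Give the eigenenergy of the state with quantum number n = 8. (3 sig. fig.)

E = 24.1

Requiring ψ(0) = ψ(L) = 0 quantises k = nπ/L, hence E_n = ℏ²k²/2m = n²π²ℏ²/(2mL²).
E_8 = 8² × π² / (2 × 1 × 3.62²) = 24.10.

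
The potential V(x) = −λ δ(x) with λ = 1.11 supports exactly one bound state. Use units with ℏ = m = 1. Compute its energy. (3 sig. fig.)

E = -0.616

The bound state is ψ(x) = √κ e^{−κ|x|}. The derivative jump ψ'(0⁺) − ψ'(0⁻) = −(2mλ/ℏ²)ψ(0) fixes κ = mλ/ℏ² = 1.110.
Then E = −ℏ²κ²/(2m) = −mλ²/(2ℏ²) = -0.6161.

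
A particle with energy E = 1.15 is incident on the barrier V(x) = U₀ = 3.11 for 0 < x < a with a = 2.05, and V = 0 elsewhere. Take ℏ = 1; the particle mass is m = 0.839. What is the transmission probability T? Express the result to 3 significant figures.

E < U₀: inside the barrier ψ ∝ e^{±κx} with κ = √(2m(U₀ − E))/ℏ = 1.814.
κa = 3.718, sinh(κa) = 20.57.
The exact tunnelling result is T⁻¹ = 1 + U₀² sinh²(κa) / [4E(U₀ − E)] = 455.1, so T = 0.00220.

T = 0.00220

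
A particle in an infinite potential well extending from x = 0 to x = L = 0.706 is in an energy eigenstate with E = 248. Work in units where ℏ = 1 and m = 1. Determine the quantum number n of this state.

From E_n = n²π²ℏ²/(2mL²) invert to n = √(2mL²E)/(πℏ).
n = (0.706/π) × √(2 × 1 × 248) = 5.005 → n = 5.

n = 5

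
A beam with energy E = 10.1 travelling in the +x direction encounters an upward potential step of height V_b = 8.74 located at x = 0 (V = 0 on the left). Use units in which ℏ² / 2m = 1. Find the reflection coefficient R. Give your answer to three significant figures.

On each side the TISE gives plane waves with k = √(2m(E − V))/ℏ: k₁ = √(2·½·10.1) = 3.178, k₂ = √(2·½·1.36) = 1.166.
Continuity of ψ and ψ′ at the step yields the reflection amplitude r = (k₁ − k₂)/(k₁ + k₂) = 0.4631; thus R = |r|² = 0.2145, T = 0.7855.

R = 0.214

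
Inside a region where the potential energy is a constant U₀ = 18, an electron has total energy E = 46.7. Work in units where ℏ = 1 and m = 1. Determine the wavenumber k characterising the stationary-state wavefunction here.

k = 7.58

With E > U₀ the solution is oscillatory, ψ ∝ e^{±ikx} with k = √(2m(E − U₀))/ℏ.
k = √(2 × 1 × 28.7) = 7.576.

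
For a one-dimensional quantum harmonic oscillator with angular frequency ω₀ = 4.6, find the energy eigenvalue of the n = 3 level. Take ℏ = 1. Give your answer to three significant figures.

Using E_n = (n + ½)ℏω₀: E_3 = 3.5 × 4.6 = 16.10.

E = 16.1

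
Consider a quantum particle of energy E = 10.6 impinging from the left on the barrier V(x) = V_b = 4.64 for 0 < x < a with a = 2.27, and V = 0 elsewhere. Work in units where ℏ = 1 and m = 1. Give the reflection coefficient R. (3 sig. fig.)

R = 0.0785

E > V_b: inside the barrier k₂ = √(2m(E − V_b))/ℏ = 3.453, k₂a = 7.837.
Matching at both interfaces gives T⁻¹ = 1 + V_b² sin²(k₂a) / [4E(E − V_b)] = 1.085, hence T = 0.922.
R = 1 − T = 0.0785.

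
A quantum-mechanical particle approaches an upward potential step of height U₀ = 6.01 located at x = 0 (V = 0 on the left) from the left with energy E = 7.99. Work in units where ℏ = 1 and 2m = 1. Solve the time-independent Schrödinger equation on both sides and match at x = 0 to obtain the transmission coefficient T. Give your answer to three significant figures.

T = 0.888

On each side the TISE gives plane waves with k = √(2m(E − V))/ℏ: k₁ = √(2·½·7.99) = 2.827, k₂ = √(2·½·1.98) = 1.407.
Continuity of ψ and ψ′ at the step yields the reflection amplitude r = (k₁ − k₂)/(k₁ + k₂) = 0.3353; thus R = |r|² = 0.1124, T = 0.8876.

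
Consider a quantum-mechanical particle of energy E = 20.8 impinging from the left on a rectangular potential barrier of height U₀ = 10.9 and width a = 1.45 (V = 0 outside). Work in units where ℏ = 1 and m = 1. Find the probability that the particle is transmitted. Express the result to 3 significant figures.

T = 0.996

E > U₀: inside the barrier k₂ = √(2m(E − U₀))/ℏ = 4.450, k₂a = 6.452.
T = [1 + U₀² sin²(k₂a) / (4E(E − U₀))]⁻¹ = 1/1.004 = 0.996.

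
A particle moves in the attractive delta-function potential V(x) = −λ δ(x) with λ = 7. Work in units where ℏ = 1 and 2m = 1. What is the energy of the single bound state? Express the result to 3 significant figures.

For x ≠ 0 the bound state is ψ ∝ e^{−κ|x|}; integrating the TISE across the delta gives the cusp condition 2κ = 2mλ/ℏ², so κ = 3.500.
Then E = −ℏ²κ²/(2m) = −mλ²/(2ℏ²) = -12.25.

E = -12.3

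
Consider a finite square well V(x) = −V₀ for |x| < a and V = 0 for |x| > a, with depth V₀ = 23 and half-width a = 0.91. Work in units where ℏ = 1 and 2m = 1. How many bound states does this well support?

The dimensionless depth is z₀ = a√(2mV₀)/ℏ = 0.91 × √(23.00) = 4.364.
A new bound state (alternating even/odd) appears each time z₀ passes a multiple of π/2, so N = ⌊2z₀/π⌋ + 1 = ⌊2.778⌋ + 1 = 3.

N = 3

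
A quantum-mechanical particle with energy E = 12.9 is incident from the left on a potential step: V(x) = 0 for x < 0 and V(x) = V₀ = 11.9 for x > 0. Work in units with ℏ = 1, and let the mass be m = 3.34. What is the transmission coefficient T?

On each side the TISE gives plane waves with k = √(2m(E − V))/ℏ: k₁ = √(2·3.34·12.9) = 9.283, k₂ = √(2·3.34·1) = 2.585.
Continuity of ψ and ψ′ at the step yields the reflection amplitude r = (k₁ − k₂)/(k₁ + k₂) = 0.5644; thus R = |r|² = 0.3186, T = 0.6814.

T = 0.681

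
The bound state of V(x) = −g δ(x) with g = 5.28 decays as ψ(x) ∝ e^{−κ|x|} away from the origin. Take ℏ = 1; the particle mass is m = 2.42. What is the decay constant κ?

κ = 12.8

Integrate −(ℏ²/2m)ψ'' − gδ(x)ψ = Eψ from −ε to +ε: the ψ'' term gives ψ'(0⁺) − ψ'(0⁻) and the δ term gives −(2mg/ℏ²)ψ(0).
With ψ ∝ e^{−κ|x|} this yields −2κ = −2mg/ℏ², so κ = mg/ℏ² = 12.78.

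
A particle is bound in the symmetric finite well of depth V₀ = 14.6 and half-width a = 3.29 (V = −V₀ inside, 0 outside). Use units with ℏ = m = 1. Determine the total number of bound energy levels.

The dimensionless depth is z₀ = a√(2mV₀)/ℏ = 3.29 × √(29.20) = 17.78.
The even/odd transcendental equations gain one root per π/2 in z₀, giving N = 1 + ⌊2z₀/π⌋ = 1 + ⌊11.32⌋ = 12.

N = 12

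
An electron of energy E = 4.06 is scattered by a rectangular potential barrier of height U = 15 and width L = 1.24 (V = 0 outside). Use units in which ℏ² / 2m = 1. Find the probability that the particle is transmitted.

E < U: inside the barrier ψ ∝ e^{±κx} with κ = √(2m(U − E))/ℏ = 3.308.
κL = 4.101, sinh(κL) = 30.20.
Matching ψ, ψ′ at both faces gives T = [1 + U² sinh²(κL) / (4E(U − E))]⁻¹ = 1/1156 = 0.000865.

T = 0.000865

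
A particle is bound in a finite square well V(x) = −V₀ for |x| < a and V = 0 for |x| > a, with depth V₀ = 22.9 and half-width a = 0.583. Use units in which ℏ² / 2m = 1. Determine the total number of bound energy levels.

The dimensionless depth is z₀ = a√(2mV₀)/ℏ = 0.583 × √(22.90) = 2.790.
The even/odd transcendental equations gain one root per π/2 in z₀, giving N = 1 + ⌊2z₀/π⌋ = 1 + ⌊1.776⌋ = 2.

N = 2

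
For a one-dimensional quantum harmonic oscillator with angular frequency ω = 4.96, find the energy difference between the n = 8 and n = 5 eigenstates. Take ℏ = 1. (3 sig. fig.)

E_n = ℏω(n + ½), so ΔE = (8 − 5) ℏω = 3 × 4.96 = 14.88.

ΔE = 14.9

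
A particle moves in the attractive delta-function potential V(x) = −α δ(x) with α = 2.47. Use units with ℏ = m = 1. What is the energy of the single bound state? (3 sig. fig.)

E = -3.05

The bound state is ψ(x) = √κ e^{−κ|x|}. The derivative jump ψ'(0⁺) − ψ'(0⁻) = −(2mα/ℏ²)ψ(0) fixes κ = mα/ℏ² = 2.470.
Then E = −ℏ²κ²/(2m) = −mα²/(2ℏ²) = -3.050.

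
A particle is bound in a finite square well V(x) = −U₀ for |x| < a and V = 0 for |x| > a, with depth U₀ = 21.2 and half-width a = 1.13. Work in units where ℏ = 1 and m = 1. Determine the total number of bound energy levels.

N = 5

Define the well-strength parameter z₀ = (a/ℏ)√(2mU₀) = 1.13 × √(2·1·21.2) = 7.358.
A new bound state (alternating even/odd) appears each time z₀ passes a multiple of π/2, so N = ⌊2z₀/π⌋ + 1 = ⌊4.684⌋ + 1 = 5.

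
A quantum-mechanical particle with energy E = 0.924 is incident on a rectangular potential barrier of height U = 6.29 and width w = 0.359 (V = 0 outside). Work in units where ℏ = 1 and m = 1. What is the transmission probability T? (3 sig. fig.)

E < U: inside the barrier ψ ∝ e^{±κx} with κ = √(2m(U − E))/ℏ = 3.276.
κw = 1.176, sinh(κw) = 1.467.
The exact tunnelling result is T⁻¹ = 1 + U² sinh²(κw) / [4E(U − E)] = 5.291, so T = 0.189.

T = 0.189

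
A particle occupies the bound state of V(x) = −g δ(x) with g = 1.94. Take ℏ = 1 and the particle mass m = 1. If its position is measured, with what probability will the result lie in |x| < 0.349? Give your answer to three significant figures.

The normalised bound state is ψ = √κ e^{−κ|x|} with κ = mg/ℏ² = 1.940.
P(|x| < d) = ∫_{−d}^{d} κ e^{−2κ|x|} dx = 1 − e^{−2κd} = 1 − e^{−1.354} = 0.7418.

P = 0.742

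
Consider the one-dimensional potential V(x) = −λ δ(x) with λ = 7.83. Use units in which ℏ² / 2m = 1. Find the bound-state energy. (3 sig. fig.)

For x ≠ 0 the bound state is ψ ∝ e^{−κ|x|}; integrating the TISE across the delta gives the cusp condition 2κ = 2mλ/ℏ², so κ = 3.915.
Then E = −ℏ²κ²/(2m) = −mλ²/(2ℏ²) = -15.33.

E = -15.3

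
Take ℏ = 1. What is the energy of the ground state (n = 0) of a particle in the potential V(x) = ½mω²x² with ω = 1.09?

The oscillator eigenvalues are E_n = ℏω(n + ½), so E_0 = 1.09 × 0.5 = 0.5450.

E = 0.545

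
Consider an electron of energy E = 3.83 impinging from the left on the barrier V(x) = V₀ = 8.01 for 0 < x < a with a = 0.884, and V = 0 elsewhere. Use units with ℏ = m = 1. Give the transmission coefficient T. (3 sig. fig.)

E < V₀: inside the barrier ψ ∝ e^{±κx} with κ = √(2m(V₀ − E))/ℏ = 2.891.
κa = 2.556, sinh(κa) = 6.403.
The exact tunnelling result is T⁻¹ = 1 + V₀² sinh²(κa) / [4E(V₀ − E)] = 42.08, so T = 0.0238.

T = 0.0238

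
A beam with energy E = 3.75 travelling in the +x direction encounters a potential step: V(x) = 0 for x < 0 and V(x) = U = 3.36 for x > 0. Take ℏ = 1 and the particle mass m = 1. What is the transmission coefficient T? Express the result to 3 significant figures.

The wavenumbers are k₁ = √(2mE)/ℏ = 2.739 on the left and k₂ = √(2m(E − U))/ℏ = 0.8832 on the right.
Continuity of ψ and ψ′ at the step yields the reflection amplitude r = (k₁ − k₂)/(k₁ + k₂) = 0.5123; thus R = |r|² = 0.2624, T = 0.7376.

T = 0.738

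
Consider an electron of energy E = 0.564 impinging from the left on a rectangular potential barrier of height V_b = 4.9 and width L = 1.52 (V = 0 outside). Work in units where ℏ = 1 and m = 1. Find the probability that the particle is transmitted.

Since E < V_b the interior solution is evanescent with decay constant κ = √(2m(V_b − E))/ℏ = 2.945.
κL = 4.476, sinh(κL) = 43.94.
Matching ψ, ψ′ at both faces gives T = [1 + V_b² sinh²(κL) / (4E(V_b − E))]⁻¹ = 1/4740 = 0.000211.

T = 0.000211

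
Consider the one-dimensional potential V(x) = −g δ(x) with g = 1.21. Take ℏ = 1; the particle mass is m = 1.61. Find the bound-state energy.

E = -1.18

For x ≠ 0 the bound state is ψ ∝ e^{−κ|x|}; integrating the TISE across the delta gives the cusp condition 2κ = 2mg/ℏ², so κ = 1.948.
Then E = −ℏ²κ²/(2m) = −mg²/(2ℏ²) = -1.179.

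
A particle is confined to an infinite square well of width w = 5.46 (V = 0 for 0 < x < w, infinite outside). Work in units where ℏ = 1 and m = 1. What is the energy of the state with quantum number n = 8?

E = 10.6

The infinite-well eigenfunctions ψ_n = √(2/w) sin(nπx/w) vanish at both walls, giving E_n = n²π²ℏ²/(2mw²).
E_8 = 8² × π² / (2 × 1 × 5.46²) = 10.59.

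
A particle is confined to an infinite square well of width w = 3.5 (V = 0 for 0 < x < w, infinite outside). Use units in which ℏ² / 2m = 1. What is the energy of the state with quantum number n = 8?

Requiring ψ(0) = ψ(w) = 0 quantises k = nπ/w, hence E_n = ℏ²k²/2m = n²π²ℏ²/(2mw²).
E_8 = 8² × π² / (2 × 0.5 × 3.5²) = 51.56.

E = 51.6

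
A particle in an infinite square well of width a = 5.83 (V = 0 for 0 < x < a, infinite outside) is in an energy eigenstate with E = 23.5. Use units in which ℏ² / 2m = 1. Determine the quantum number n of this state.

n = 9

From E_n = n²π²ℏ²/(2ma²) invert to n = √(2ma²E)/(πℏ).
n = (5.83/π) × √(2 × 0.5 × 23.5) = 8.996 → n = 9.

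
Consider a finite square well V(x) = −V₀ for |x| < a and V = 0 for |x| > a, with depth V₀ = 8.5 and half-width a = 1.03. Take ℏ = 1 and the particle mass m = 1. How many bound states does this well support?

N = 3

The dimensionless depth is z₀ = a√(2mV₀)/ℏ = 1.03 × √(17.00) = 4.247.
The even/odd transcendental equations gain one root per π/2 in z₀, giving N = 1 + ⌊2z₀/π⌋ = 1 + ⌊2.704⌋ = 3.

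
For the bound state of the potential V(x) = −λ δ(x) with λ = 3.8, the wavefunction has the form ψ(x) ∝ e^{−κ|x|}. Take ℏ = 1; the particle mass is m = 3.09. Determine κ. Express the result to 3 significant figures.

Integrating the TISE across x = 0 gives the cusp condition ψ'(0⁺) − ψ'(0⁻) = −(2mλ/ℏ²)ψ(0).
With ψ ∝ e^{−κ|x|} this yields −2κ = −2mλ/ℏ², so κ = mλ/ℏ² = 11.74.

κ = 11.7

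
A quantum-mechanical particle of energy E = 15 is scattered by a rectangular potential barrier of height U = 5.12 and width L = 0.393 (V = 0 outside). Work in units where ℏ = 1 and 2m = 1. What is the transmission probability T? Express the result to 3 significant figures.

T = 0.962

E > U: inside the barrier k₂ = √(2m(E − U))/ℏ = 3.143, k₂L = 1.235.
Matching at both interfaces gives T⁻¹ = 1 + U² sin²(k₂L) / [4E(E − U)] = 1.039, hence T = 0.962.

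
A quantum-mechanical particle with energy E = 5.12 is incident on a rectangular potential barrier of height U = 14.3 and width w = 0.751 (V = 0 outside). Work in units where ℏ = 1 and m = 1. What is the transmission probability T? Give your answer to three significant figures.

T = 0.00588

Since E < U the interior solution is evanescent with decay constant κ = √(2m(U − E))/ℏ = 4.285.
κw = 3.218, sinh(κw) = 12.47.
Matching ψ, ψ′ at both faces gives T = [1 + U² sinh²(κw) / (4E(U − E))]⁻¹ = 1/170.1 = 0.00588.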